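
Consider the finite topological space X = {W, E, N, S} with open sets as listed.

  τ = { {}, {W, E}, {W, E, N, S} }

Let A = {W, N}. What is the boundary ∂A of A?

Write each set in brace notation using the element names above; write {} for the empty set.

U open, U⊆A: {}. int(A) = ⋃ = {}
X∖A={E, S}, int(X∖A)={}, hence cl(A)={W, E, N, S}
∂A: remove int from cl → {W, E, N, S}

{W, E, N, S}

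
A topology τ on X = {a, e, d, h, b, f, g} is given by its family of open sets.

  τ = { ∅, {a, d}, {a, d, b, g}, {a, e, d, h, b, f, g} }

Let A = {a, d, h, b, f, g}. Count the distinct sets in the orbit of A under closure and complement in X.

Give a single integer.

6

complement {e}; its interior ∅; cl(A) = X∖∅ = {a, e, d, h, b, f, g}
With k = closure, c = complement:
  1. A     = {a, d, h, b, f, g}
  2. kA    = {a, e, d, h, b, f, g}
  3. cA    = {e}
  4. ckA   = ∅
  5. kcA   = {e, h, f}
  6. ckcA  = {a, d, b, g}
k, c of each give nothing new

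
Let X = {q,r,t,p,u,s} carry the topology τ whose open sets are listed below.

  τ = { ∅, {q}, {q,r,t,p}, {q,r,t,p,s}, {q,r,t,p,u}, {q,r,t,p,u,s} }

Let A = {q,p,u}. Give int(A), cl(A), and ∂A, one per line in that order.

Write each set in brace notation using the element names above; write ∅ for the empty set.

int(A) = {q}
cl(A)  = {q,r,t,p,u,s}
∂A     = {r,t,p,u,s}

U open, U⊆A: ∅, {q}. int(A) = ⋃ = {q}
X∖A={r,t,s}, int(X∖A)=∅, hence cl(A)={q,r,t,p,u,s}
∂A: remove int from cl → {r,t,p,u,s}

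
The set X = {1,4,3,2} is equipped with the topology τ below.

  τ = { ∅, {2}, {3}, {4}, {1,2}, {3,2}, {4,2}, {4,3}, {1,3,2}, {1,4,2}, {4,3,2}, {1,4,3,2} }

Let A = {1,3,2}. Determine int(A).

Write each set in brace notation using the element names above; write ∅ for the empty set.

interior: largest open inside A is {1,3,2} (from ∅, {2}, {3}, {1,2}, {3,2}, {1,3,2})

{1,3,2}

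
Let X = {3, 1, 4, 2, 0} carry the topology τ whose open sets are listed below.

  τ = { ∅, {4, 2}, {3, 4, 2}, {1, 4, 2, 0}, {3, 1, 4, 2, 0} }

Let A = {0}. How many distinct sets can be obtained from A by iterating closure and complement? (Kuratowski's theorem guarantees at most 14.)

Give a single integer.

6

complement {3, 1, 4, 2}; its interior {3, 4, 2}; cl(A) = X∖{3, 4, 2} = {1, 0}
With k = closure, c = complement:
  1. A     = {0}
  2. kA    = {1, 0}
  3. cA    = {3, 1, 4, 2}
  4. ckA   = {3, 4, 2}
  5. kcA   = {3, 1, 4, 2, 0}
  6. ckcA  = ∅
k, c of each give nothing new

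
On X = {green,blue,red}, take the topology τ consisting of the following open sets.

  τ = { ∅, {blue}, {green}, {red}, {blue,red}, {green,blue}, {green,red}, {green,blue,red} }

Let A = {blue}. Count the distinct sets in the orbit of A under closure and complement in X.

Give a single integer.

cl via duality: int({green,red}) = {green,red}, so X∖{green,red} = {blue}
Write k for closure, c for complement:
  1. A     = {blue}
  2. cA    = {green,red}
applying k or c yields no new set

2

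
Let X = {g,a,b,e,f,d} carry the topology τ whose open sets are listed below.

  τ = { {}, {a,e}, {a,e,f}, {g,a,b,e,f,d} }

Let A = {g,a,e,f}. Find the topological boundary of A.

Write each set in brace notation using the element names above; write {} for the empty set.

opens ⊆ A: {}, {a,e}, {a,e,f}; union → int = {a,e,f}
complement {b,d}; its interior {}; cl(A) = X∖{} = {g,a,b,e,f,d}
boundary = {g,a,b,e,f,d} ∖ {a,e,f} = {g,b,d}

{g,b,d}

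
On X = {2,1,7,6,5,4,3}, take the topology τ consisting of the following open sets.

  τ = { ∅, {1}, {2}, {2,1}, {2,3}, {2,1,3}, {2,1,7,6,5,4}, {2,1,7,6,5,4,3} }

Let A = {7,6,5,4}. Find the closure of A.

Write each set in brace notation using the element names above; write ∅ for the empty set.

complement {2,1,3}; its interior {2,1,3}; cl(A) = X∖{2,1,3} = {7,6,5,4}

{7,6,5,4}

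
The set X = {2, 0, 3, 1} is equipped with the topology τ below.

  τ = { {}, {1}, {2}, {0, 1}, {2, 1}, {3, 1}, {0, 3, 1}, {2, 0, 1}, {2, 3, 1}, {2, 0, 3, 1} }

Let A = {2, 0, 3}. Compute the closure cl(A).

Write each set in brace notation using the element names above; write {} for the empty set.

cl via duality: int({1}) = {1}, so X∖{1} = {2, 0, 3}

{2, 0, 3}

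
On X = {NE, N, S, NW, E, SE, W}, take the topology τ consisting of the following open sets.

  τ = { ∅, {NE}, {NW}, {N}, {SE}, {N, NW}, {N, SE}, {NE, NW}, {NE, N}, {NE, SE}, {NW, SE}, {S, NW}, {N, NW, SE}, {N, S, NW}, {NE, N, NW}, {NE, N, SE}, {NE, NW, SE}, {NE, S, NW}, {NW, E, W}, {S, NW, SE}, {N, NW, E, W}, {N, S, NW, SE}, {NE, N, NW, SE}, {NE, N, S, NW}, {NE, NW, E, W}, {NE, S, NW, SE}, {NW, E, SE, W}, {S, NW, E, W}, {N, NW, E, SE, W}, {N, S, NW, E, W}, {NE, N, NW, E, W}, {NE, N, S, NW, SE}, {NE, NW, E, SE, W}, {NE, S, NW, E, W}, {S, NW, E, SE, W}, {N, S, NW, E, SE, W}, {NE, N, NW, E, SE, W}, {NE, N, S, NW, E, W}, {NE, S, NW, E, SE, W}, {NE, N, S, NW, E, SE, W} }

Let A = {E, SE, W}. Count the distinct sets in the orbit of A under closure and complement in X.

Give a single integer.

4

closure: X∖int(X∖A) = X∖{NE, N, S, NW} = {E, SE, W}
Let k=closure and c=complement:
  1. A     = {E, SE, W}
  2. cA    = {NE, N, S, NW}
  3. kcA   = {NE, N, S, NW, E, W}
  4. ckcA  = {SE}
— saturated at 4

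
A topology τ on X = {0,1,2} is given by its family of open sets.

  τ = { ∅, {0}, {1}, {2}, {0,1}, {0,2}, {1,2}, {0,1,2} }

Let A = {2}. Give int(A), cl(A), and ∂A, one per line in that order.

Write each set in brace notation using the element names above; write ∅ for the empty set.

int(A) = {2}
cl(A)  = {2}
∂A     = ∅

interior: largest open inside A is {2} (from ∅, {2})
cl via duality: int({0,1}) = {0,1}, so X∖{0,1} = {2}
cl∖int = ∅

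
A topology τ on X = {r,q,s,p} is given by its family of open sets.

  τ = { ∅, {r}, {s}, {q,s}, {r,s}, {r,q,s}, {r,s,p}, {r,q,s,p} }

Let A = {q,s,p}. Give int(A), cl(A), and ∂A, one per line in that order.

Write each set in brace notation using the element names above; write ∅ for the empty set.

int(A) = {q,s}
cl(A)  = {q,s,p}
∂A     = {p}

opens ⊆ A: ∅, {s}, {q,s}; union → int = {q,s}
complement {r}; its interior {r}; cl(A) = X∖{r} = {q,s,p}
boundary = {q,s,p} ∖ {q,s} = {p}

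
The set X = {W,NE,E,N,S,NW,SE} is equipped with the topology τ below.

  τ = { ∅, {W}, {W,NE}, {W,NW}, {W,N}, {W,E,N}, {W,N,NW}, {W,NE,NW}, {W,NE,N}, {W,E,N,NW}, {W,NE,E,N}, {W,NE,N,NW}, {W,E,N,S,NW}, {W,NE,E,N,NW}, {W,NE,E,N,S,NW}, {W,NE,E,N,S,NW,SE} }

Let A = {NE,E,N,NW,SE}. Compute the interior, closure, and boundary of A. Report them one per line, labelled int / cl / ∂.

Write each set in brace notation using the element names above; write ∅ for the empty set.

int(A) = ∅
cl(A)  = {NE,E,N,S,NW,SE}
∂A     = {NE,E,N,S,NW,SE}

open subsets of A: ∅; so int(A) = ∅
closure: X∖int(X∖A) = X∖{W} = {NE,E,N,S,NW,SE}
∂A = {NE,E,N,S,NW,SE} minus ∅ = {NE,E,N,S,NW,SE}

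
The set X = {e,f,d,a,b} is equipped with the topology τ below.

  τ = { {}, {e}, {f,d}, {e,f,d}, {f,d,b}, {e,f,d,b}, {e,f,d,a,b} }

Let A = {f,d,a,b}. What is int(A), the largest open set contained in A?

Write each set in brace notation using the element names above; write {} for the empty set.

interior: largest open inside A is {f,d,b} (from {}, {f,d}, {f,d,b})

{f,d,b}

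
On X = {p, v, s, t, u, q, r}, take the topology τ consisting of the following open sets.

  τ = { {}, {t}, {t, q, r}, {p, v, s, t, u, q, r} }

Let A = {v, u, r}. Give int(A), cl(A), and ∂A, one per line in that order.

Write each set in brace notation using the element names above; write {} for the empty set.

interior: largest open inside A is {} (from {})
cl via duality: int({p, s, t, q}) = {t}, so X∖{t} = {p, v, s, u, q, r}
cl∖int = {p, v, s, u, q, r}

int(A) = {}
cl(A)  = {p, v, s, u, q, r}
∂A     = {p, v, s, u, q, r}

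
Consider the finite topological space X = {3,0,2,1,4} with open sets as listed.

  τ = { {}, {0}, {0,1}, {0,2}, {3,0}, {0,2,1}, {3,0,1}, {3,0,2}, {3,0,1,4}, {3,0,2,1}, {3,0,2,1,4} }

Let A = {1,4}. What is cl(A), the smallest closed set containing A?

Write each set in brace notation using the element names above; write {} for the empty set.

{1,4}

cl via duality: int({3,0,2}) = {3,0,2}, so X∖{3,0,2} = {1,4}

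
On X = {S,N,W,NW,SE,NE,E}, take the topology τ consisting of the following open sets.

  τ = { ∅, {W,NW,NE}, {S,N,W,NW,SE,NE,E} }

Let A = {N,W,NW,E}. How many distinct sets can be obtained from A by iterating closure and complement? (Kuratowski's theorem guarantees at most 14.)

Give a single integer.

closure: X∖int(X∖A) = X∖∅ = {S,N,W,NW,SE,NE,E}
Let k=closure and c=complement:
  1. A     = {N,W,NW,E}
  2. kA    = {S,N,W,NW,SE,NE,E}
  3. cA    = {S,SE,NE}
  4. ckA   = ∅
— saturated at 4

4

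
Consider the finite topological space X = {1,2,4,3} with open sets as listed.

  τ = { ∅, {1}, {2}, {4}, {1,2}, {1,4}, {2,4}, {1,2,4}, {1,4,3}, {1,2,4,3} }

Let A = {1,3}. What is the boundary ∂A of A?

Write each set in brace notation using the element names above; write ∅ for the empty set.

{3}

opens ⊆ A: ∅, {1}; union → int = {1}
complement {2,4}; its interior {2,4}; cl(A) = X∖{2,4} = {1,3}
boundary = {1,3} ∖ {1} = {3}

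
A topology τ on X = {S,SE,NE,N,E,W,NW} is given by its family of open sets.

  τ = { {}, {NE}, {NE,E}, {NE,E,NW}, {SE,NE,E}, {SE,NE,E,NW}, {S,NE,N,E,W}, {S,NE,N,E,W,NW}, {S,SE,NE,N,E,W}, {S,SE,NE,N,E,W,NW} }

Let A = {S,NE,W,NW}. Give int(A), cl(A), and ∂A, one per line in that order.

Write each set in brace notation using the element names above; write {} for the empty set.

int(A) = {NE}
cl(A)  = {S,SE,NE,N,E,W,NW}
∂A     = {S,SE,N,E,W,NW}

open subsets of A: {}, {NE}; so int(A) = {NE}
closure: X∖int(X∖A) = X∖{} = {S,SE,NE,N,E,W,NW}
∂A = {S,SE,NE,N,E,W,NW} minus {NE} = {S,SE,N,E,W,NW}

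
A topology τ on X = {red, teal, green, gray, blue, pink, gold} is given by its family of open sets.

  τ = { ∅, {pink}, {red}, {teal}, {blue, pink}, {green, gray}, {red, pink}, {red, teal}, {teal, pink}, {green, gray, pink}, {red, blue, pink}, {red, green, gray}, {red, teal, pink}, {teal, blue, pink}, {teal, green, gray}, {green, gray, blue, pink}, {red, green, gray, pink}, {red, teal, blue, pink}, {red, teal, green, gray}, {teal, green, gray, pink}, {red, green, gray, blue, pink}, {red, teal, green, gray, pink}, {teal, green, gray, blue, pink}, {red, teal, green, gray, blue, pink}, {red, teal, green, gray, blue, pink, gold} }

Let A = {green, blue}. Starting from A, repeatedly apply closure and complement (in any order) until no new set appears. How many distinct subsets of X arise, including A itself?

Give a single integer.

10

closure: X∖int(X∖A) = X∖{red, teal, pink} = {green, gray, blue, gold}
Let k=closure and c=complement:
  1. A     = {green, blue}
  2. kA    = {green, gray, blue, gold}
  3. cA    = {red, teal, gray, pink, gold}
  4. ckA   = {red, teal, pink}
  5. kcA   = {red, teal, green, gray, blue, pink, gold}
  6. kckA  = {red, teal, blue, pink, gold}
  7. ckcA  = ∅
  8. ckckA = {green, gray}
  9. kckckA = {green, gray, gold}
  10. ckckckA = {red, teal, blue, pink}
— saturated at 10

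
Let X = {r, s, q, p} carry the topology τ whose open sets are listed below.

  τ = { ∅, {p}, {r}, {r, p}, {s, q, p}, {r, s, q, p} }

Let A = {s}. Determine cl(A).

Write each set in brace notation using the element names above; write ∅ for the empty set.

{s, q}

X∖A={r, q, p}, int(X∖A)={r, p}, hence cl(A)={s, q}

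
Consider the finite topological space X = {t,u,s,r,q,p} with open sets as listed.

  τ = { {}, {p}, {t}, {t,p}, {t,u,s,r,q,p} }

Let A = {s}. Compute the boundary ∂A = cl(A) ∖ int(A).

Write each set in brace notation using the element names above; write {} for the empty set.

{u,s,r,q}

open subsets of A: {}; so int(A) = {}
closure: X∖int(X∖A) = X∖{t,p} = {u,s,r,q}
∂A = {u,s,r,q} minus {} = {u,s,r,q}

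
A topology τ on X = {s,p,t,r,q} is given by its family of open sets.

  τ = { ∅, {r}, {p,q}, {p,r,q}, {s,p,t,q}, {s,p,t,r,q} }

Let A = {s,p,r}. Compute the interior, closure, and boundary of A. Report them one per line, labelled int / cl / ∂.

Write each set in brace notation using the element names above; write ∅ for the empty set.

opens ⊆ A: ∅, {r}; union → int = {r}
complement {t,q}; its interior ∅; cl(A) = X∖∅ = {s,p,t,r,q}
boundary = {s,p,t,r,q} ∖ {r} = {s,p,t,q}

int(A) = {r}
cl(A)  = {s,p,t,r,q}
∂A     = {s,p,t,q}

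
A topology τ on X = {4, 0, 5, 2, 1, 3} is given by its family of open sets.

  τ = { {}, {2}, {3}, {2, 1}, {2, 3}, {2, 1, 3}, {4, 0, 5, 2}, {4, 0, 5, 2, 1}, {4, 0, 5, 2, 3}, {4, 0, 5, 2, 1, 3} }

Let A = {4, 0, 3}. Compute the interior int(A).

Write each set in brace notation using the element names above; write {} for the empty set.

{3}

open subsets of A: {}, {3}; so int(A) = {3}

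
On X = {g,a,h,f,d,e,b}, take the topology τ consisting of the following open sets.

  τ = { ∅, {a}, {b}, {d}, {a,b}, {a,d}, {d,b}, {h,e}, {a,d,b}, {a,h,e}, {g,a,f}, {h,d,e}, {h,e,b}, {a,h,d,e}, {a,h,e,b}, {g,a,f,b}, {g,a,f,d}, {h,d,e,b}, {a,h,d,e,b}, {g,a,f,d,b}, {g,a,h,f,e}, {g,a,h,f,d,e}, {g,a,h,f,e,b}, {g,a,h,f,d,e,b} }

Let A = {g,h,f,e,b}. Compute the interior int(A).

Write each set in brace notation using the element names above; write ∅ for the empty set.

{h,e,b}

open subsets of A: ∅, {b}, {h,e}, {h,e,b}; so int(A) = {h,e,b}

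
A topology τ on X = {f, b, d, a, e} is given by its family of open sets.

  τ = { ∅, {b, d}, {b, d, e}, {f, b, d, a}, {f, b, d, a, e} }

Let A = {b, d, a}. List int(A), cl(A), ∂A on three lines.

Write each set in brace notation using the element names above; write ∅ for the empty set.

interior: largest open inside A is {b, d} (from ∅, {b, d})
cl via duality: int({f, e}) = ∅, so X∖∅ = {f, b, d, a, e}
cl∖int = {f, a, e}

int(A) = {b, d}
cl(A)  = {f, b, d, a, e}
∂A     = {f, a, e}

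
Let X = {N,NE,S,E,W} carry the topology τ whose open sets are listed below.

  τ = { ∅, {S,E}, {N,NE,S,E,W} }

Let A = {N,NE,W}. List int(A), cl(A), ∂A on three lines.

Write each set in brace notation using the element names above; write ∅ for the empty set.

open subsets of A: ∅; so int(A) = ∅
closure: X∖int(X∖A) = X∖{S,E} = {N,NE,W}
∂A = {N,NE,W} minus ∅ = {N,NE,W}

int(A) = ∅
cl(A)  = {N,NE,W}
∂A     = {N,NE,W}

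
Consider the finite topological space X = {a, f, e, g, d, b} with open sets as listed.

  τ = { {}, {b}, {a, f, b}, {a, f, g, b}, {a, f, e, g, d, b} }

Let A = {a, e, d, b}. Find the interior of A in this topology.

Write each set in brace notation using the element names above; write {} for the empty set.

open subsets of A: {}, {b}; so int(A) = {b}

{b}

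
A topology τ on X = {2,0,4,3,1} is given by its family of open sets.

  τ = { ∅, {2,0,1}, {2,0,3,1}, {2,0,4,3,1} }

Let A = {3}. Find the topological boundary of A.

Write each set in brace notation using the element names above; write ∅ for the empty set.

{4,3}

interior: largest open inside A is ∅ (from ∅)
cl via duality: int({2,0,4,1}) = {2,0,1}, so X∖{2,0,1} = {4,3}
cl∖int = {4,3}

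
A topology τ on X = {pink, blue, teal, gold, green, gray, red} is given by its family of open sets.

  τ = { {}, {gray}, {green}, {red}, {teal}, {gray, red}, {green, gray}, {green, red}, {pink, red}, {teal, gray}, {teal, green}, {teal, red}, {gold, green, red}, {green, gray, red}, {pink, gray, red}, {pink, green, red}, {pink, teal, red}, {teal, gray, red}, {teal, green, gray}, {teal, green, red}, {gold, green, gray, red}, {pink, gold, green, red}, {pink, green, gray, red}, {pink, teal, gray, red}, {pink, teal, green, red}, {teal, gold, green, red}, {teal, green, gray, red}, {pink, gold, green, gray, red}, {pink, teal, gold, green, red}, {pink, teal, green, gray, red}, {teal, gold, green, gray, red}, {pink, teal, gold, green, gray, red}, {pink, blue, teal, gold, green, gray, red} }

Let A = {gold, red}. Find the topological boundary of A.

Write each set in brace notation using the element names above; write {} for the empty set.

{pink, blue, gold}

U open, U⊆A: {}, {red}. int(A) = ⋃ = {red}
X∖A={pink, blue, teal, green, gray}, int(X∖A)={teal, green, gray}, hence cl(A)={pink, blue, gold, red}
∂A: remove int from cl → {pink, blue, gold}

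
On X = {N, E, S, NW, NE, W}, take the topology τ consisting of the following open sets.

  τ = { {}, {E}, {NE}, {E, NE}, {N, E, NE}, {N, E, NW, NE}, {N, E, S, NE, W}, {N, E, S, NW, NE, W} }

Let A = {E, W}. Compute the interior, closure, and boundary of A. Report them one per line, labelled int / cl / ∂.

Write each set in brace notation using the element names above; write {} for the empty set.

U open, U⊆A: {}, {E}. int(A) = ⋃ = {E}
X∖A={N, S, NW, NE}, int(X∖A)={NE}, hence cl(A)={N, E, S, NW, W}
∂A: remove int from cl → {N, S, NW, W}

int(A) = {E}
cl(A)  = {N, E, S, NW, W}
∂A     = {N, S, NW, W}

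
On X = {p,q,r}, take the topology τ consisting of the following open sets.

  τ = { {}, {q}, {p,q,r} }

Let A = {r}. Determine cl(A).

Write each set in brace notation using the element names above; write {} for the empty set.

{p,r}

X∖A={p,q}, int(X∖A)={q}, hence cl(A)={p,r}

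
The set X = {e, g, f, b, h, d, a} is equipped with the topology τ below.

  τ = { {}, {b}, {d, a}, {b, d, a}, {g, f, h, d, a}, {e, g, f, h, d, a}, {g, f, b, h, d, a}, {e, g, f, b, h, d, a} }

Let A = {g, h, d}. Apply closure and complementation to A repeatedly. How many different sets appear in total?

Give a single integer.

6

closure: X∖int(X∖A) = X∖{b} = {e, g, f, h, d, a}
Let k=closure and c=complement:
  1. A     = {g, h, d}
  2. kA    = {e, g, f, h, d, a}
  3. cA    = {e, f, b, a}
  4. ckA   = {b}
  5. kcA   = {e, g, f, b, h, d, a}
  6. ckcA  = {}
— saturated at 6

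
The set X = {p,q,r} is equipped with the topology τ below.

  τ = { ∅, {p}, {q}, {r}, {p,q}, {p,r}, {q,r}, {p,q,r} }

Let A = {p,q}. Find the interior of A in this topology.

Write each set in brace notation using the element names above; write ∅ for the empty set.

{p,q}

U open, U⊆A: ∅, {q}, {p}, {p,q}. int(A) = ⋃ = {p,q}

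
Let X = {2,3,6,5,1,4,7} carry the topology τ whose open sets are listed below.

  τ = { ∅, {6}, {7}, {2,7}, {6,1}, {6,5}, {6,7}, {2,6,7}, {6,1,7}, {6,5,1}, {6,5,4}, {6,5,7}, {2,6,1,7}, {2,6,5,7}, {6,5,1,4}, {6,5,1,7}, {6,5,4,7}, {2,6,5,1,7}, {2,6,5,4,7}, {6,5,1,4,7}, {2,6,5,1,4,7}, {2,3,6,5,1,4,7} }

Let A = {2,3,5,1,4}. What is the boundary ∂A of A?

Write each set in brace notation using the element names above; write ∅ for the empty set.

opens ⊆ A: ∅; union → int = ∅
complement {6,7}; its interior {6,7}; cl(A) = X∖{6,7} = {2,3,5,1,4}
boundary = {2,3,5,1,4} ∖ ∅ = {2,3,5,1,4}

{2,3,5,1,4}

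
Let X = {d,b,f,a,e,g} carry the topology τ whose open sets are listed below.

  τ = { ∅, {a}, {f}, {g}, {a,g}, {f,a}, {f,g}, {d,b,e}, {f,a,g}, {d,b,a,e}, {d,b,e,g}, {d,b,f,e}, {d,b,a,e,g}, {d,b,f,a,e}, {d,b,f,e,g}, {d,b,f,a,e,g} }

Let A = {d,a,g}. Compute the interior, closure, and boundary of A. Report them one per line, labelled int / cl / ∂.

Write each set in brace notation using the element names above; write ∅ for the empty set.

U open, U⊆A: ∅, {a}, {g}, {a,g}. int(A) = ⋃ = {a,g}
X∖A={b,f,e}, int(X∖A)={f}, hence cl(A)={d,b,a,e,g}
∂A: remove int from cl → {d,b,e}

int(A) = {a,g}
cl(A)  = {d,b,a,e,g}
∂A     = {d,b,e}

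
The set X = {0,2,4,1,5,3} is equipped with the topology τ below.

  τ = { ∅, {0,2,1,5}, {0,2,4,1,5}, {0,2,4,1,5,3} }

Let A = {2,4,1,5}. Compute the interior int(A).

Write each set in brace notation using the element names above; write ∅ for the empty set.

U open, U⊆A: ∅. int(A) = ⋃ = ∅

∅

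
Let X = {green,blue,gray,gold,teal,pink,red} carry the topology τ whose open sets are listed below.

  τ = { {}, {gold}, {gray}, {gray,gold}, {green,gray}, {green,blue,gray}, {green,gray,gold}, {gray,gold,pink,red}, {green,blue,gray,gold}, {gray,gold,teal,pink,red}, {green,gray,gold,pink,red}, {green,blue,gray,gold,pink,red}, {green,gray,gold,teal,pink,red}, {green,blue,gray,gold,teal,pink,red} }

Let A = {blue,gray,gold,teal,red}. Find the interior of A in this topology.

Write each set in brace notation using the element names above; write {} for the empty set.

{gray,gold}

interior: largest open inside A is {gray,gold} (from {}, {gold}, {gray}, {gray,gold})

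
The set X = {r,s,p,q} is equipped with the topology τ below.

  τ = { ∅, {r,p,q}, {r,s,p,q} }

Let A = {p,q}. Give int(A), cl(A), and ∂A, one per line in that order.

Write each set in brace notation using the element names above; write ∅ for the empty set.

U open, U⊆A: ∅. int(A) = ⋃ = ∅
X∖A={r,s}, int(X∖A)=∅, hence cl(A)={r,s,p,q}
∂A: remove int from cl → {r,s,p,q}

int(A) = ∅
cl(A)  = {r,s,p,q}
∂A     = {r,s,p,q}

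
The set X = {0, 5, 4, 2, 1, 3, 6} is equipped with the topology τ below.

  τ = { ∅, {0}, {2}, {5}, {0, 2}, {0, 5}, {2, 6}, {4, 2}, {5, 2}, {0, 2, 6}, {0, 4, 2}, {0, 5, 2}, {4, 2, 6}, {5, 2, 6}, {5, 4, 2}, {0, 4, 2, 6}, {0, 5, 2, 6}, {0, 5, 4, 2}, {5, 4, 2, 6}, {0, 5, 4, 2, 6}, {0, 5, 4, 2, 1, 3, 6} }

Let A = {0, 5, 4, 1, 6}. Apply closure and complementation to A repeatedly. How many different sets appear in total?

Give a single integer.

complement {2, 3}; its interior {2}; cl(A) = X∖{2} = {0, 5, 4, 1, 3, 6}
With k = closure, c = complement:
  1. A     = {0, 5, 4, 1, 6}
  2. kA    = {0, 5, 4, 1, 3, 6}
  3. cA    = {2, 3}
  4. ckA   = {2}
  5. kcA   = {4, 2, 1, 3, 6}
  6. ckcA  = {0, 5}
  7. kckcA = {0, 5, 1, 3}
  8. ckckcA = {4, 2, 6}
k, c of each give nothing new

8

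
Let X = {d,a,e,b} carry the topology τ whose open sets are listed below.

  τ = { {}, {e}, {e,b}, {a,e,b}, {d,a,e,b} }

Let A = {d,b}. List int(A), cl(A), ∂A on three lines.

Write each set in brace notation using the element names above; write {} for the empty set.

opens ⊆ A: {}; union → int = {}
complement {a,e}; its interior {e}; cl(A) = X∖{e} = {d,a,b}
boundary = {d,a,b} ∖ {} = {d,a,b}

int(A) = {}
cl(A)  = {d,a,b}
∂A     = {d,a,b}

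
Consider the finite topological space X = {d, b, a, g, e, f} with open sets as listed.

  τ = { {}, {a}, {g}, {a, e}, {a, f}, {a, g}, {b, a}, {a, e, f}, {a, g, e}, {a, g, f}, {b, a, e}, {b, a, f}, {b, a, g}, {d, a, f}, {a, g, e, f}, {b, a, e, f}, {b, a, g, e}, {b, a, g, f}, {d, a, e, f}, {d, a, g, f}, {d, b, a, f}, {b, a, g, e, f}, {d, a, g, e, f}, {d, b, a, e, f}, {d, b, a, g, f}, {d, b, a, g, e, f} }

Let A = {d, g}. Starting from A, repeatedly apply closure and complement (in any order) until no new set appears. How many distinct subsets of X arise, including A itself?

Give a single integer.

cl via duality: int({b, a, e, f}) = {b, a, e, f}, so X∖{b, a, e, f} = {d, g}
Write k for closure, c for complement:
  1. A     = {d, g}
  2. cA    = {b, a, e, f}
  3. kcA   = {d, b, a, e, f}
  4. ckcA  = {g}
applying k or c yields no new set

4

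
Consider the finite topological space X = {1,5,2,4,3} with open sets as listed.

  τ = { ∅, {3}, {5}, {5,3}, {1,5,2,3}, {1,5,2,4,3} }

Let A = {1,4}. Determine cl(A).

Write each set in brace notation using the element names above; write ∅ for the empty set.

complement {5,2,3}; its interior {5,3}; cl(A) = X∖{5,3} = {1,2,4}

{1,2,4}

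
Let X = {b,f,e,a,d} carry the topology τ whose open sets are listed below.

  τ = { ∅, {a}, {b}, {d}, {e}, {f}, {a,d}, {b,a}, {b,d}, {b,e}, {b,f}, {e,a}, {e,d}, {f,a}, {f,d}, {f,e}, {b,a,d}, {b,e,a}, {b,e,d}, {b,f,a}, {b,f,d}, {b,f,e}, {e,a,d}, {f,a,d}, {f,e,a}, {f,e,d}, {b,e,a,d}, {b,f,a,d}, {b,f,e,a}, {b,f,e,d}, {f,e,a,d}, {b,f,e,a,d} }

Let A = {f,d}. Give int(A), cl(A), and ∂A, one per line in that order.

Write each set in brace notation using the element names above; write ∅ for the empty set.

opens ⊆ A: ∅, {f}, {d}, {f,d}; union → int = {f,d}
complement {b,e,a}; its interior {b,e,a}; cl(A) = X∖{b,e,a} = {f,d}
boundary = {f,d} ∖ {f,d} = ∅

int(A) = {f,d}
cl(A)  = {f,d}
∂A     = ∅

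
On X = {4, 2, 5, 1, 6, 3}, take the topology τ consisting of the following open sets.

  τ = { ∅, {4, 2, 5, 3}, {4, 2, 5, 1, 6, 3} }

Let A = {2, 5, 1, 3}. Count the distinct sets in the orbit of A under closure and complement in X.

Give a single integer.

complement {4, 6}; its interior ∅; cl(A) = X∖∅ = {4, 2, 5, 1, 6, 3}
With k = closure, c = complement:
  1. A     = {2, 5, 1, 3}
  2. kA    = {4, 2, 5, 1, 6, 3}
  3. cA    = {4, 6}
  4. ckA   = ∅
k, c of each give nothing new

4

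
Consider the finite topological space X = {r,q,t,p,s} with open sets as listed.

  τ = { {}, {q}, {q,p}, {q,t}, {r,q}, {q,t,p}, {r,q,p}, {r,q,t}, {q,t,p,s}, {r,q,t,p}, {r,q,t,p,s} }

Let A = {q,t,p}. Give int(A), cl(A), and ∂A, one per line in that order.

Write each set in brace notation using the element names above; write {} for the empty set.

open subsets of A: {}, {q}, {q,p}, {q,t}, {q,t,p}; so int(A) = {q,t,p}
closure: X∖int(X∖A) = X∖{} = {r,q,t,p,s}
∂A = {r,q,t,p,s} minus {q,t,p} = {r,s}

int(A) = {q,t,p}
cl(A)  = {r,q,t,p,s}
∂A     = {r,s}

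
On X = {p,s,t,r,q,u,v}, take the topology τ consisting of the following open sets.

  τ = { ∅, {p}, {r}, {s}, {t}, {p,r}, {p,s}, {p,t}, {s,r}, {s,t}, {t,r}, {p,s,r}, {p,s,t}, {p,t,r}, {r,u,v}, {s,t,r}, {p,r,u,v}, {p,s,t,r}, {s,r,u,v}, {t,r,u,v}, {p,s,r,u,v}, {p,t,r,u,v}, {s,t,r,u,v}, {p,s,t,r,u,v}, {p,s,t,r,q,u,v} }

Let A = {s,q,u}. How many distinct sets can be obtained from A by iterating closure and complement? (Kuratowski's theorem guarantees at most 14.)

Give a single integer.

8

cl via duality: int({p,t,r,v}) = {p,t,r}, so X∖{p,t,r} = {s,q,u,v}
Write k for closure, c for complement:
  1. A     = {s,q,u}
  2. kA    = {s,q,u,v}
  3. cA    = {p,t,r,v}
  4. ckA   = {p,t,r}
  5. kcA   = {p,t,r,q,u,v}
  6. ckcA  = {s}
  7. kckcA = {s,q}
  8. ckckcA = {p,t,r,u,v}
applying k or c yields no new set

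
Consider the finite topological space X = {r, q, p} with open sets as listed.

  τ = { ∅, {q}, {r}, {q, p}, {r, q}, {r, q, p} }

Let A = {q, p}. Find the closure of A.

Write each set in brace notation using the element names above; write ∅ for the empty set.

{q, p}

closure: X∖int(X∖A) = X∖{r} = {q, p}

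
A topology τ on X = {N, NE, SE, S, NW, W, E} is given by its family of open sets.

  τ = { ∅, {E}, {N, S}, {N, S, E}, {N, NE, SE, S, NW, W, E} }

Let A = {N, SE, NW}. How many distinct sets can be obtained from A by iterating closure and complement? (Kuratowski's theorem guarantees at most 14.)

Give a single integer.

8

cl via duality: int({NE, S, W, E}) = {E}, so X∖{E} = {N, NE, SE, S, NW, W}
Write k for closure, c for complement:
  1. A     = {N, SE, NW}
  2. kA    = {N, NE, SE, S, NW, W}
  3. cA    = {NE, S, W, E}
  4. ckA   = {E}
  5. kcA   = {N, NE, SE, S, NW, W, E}
  6. kckA  = {NE, SE, NW, W, E}
  7. ckcA  = ∅
  8. ckckA = {N, S}
applying k or c yields no new set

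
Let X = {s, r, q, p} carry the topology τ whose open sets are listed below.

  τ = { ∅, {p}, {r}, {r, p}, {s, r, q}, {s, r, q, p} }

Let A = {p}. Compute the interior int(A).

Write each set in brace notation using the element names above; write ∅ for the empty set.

opens ⊆ A: ∅, {p}; union → int = {p}

{p}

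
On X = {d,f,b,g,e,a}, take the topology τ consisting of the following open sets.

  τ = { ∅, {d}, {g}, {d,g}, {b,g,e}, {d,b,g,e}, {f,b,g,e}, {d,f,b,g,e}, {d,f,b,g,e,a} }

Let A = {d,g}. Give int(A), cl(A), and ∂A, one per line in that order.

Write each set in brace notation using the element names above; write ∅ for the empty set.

U open, U⊆A: ∅, {g}, {d}, {d,g}. int(A) = ⋃ = {d,g}
X∖A={f,b,e,a}, int(X∖A)=∅, hence cl(A)={d,f,b,g,e,a}
∂A: remove int from cl → {f,b,e,a}

int(A) = {d,g}
cl(A)  = {d,f,b,g,e,a}
∂A     = {f,b,e,a}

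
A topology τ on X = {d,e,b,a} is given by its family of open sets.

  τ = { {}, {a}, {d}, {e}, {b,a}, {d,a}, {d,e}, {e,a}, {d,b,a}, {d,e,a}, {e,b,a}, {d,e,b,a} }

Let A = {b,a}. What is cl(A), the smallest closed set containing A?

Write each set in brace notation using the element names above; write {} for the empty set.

cl via duality: int({d,e}) = {d,e}, so X∖{d,e} = {b,a}

{b,a}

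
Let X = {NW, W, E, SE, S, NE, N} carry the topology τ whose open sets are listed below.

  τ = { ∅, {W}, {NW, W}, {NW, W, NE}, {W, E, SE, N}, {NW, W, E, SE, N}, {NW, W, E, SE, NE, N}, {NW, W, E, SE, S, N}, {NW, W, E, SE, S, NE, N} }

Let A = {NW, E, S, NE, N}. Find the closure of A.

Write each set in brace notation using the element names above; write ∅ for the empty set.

{NW, E, SE, S, NE, N}

closure: X∖int(X∖A) = X∖{W} = {NW, E, SE, S, NE, N}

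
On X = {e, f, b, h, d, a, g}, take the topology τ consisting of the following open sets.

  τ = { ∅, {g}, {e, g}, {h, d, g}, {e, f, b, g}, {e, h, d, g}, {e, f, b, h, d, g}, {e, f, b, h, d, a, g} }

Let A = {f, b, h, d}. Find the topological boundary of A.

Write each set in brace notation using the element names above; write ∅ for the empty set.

{f, b, h, d, a}

U open, U⊆A: ∅. int(A) = ⋃ = ∅
X∖A={e, a, g}, int(X∖A)={e, g}, hence cl(A)={f, b, h, d, a}
∂A: remove int from cl → {f, b, h, d, a}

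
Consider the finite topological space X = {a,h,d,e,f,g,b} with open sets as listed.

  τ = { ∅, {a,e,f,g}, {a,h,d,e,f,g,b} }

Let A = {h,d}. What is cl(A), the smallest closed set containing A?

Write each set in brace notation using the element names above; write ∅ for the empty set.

{h,d,b}

closure: X∖int(X∖A) = X∖{a,e,f,g} = {h,d,b}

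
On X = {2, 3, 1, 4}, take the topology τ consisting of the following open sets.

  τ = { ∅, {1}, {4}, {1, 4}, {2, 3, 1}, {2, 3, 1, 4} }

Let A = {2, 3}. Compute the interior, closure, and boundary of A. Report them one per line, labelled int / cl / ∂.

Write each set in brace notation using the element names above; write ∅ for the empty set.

int(A) = ∅
cl(A)  = {2, 3}
∂A     = {2, 3}

open subsets of A: ∅; so int(A) = ∅
closure: X∖int(X∖A) = X∖{1, 4} = {2, 3}
∂A = {2, 3} minus ∅ = {2, 3}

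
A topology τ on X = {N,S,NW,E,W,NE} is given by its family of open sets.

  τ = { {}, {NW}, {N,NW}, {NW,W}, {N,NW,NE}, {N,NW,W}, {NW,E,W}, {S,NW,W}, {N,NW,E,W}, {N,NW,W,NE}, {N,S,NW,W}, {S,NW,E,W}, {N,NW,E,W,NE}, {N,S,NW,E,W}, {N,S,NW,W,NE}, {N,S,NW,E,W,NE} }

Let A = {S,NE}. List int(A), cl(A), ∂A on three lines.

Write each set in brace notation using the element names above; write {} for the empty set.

open subsets of A: {}; so int(A) = {}
closure: X∖int(X∖A) = X∖{N,NW,E,W} = {S,NE}
∂A = {S,NE} minus {} = {S,NE}

int(A) = {}
cl(A)  = {S,NE}
∂A     = {S,NE}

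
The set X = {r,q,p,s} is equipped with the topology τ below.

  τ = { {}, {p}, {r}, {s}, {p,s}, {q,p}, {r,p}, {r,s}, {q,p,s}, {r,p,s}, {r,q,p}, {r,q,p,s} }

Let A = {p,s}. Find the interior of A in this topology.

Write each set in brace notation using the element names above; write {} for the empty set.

{p,s}

open subsets of A: {}, {s}, {p}, {p,s}; so int(A) = {p,s}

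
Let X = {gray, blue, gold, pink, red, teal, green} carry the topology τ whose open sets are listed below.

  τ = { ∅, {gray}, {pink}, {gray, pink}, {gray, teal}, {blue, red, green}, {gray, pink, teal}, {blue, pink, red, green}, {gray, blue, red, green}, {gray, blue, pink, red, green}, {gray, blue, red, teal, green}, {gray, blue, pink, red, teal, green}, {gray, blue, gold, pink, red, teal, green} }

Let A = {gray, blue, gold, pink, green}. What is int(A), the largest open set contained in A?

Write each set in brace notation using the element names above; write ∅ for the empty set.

interior: largest open inside A is {gray, pink} (from ∅, {gray}, {pink}, {gray, pink})

{gray, pink}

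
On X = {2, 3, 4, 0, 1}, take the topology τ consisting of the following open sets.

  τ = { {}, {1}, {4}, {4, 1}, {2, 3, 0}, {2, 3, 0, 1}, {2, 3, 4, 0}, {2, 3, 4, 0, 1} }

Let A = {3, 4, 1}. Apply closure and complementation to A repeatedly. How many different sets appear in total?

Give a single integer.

closure: X∖int(X∖A) = X∖{} = {2, 3, 4, 0, 1}
Let k=closure and c=complement:
  1. A     = {3, 4, 1}
  2. kA    = {2, 3, 4, 0, 1}
  3. cA    = {2, 0}
  4. ckA   = {}
  5. kcA   = {2, 3, 0}
  6. ckcA  = {4, 1}
— saturated at 6

6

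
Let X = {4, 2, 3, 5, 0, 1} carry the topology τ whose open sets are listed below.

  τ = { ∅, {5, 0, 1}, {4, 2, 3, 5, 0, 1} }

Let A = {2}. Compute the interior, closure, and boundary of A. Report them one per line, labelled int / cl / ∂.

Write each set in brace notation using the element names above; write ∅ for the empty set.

int(A) = ∅
cl(A)  = {4, 2, 3}
∂A     = {4, 2, 3}

opens ⊆ A: ∅; union → int = ∅
complement {4, 3, 5, 0, 1}; its interior {5, 0, 1}; cl(A) = X∖{5, 0, 1} = {4, 2, 3}
boundary = {4, 2, 3} ∖ ∅ = {4, 2, 3}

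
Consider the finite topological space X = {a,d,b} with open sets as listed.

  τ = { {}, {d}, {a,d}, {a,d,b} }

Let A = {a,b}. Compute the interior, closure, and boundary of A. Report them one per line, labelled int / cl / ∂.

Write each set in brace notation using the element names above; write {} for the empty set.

int(A) = {}
cl(A)  = {a,b}
∂A     = {a,b}

opens ⊆ A: {}; union → int = {}
complement {d}; its interior {d}; cl(A) = X∖{d} = {a,b}
boundary = {a,b} ∖ {} = {a,b}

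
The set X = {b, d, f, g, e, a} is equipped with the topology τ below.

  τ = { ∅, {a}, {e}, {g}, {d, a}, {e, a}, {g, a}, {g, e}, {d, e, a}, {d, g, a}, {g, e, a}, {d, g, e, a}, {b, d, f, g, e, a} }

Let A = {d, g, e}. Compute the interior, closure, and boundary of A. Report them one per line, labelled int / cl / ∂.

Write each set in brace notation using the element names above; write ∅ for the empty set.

int(A) = {g, e}
cl(A)  = {b, d, f, g, e}
∂A     = {b, d, f}

interior: largest open inside A is {g, e} (from ∅, {e}, {g}, {g, e})
cl via duality: int({b, f, a}) = {a}, so X∖{a} = {b, d, f, g, e}
cl∖int = {b, d, f}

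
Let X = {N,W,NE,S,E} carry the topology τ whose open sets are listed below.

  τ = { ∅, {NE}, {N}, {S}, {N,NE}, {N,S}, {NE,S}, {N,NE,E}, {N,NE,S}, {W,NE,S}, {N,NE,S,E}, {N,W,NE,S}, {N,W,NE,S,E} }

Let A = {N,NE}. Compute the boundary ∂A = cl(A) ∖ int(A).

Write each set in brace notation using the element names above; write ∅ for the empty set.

U open, U⊆A: ∅, {N}, {NE}, {N,NE}. int(A) = ⋃ = {N,NE}
X∖A={W,S,E}, int(X∖A)={S}, hence cl(A)={N,W,NE,E}
∂A: remove int from cl → {W,E}

{W,E}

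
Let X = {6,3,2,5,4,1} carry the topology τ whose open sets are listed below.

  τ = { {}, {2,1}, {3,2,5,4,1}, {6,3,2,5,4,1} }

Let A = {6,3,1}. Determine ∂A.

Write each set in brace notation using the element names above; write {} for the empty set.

{6,3,2,5,4,1}

opens ⊆ A: {}; union → int = {}
complement {2,5,4}; its interior {}; cl(A) = X∖{} = {6,3,2,5,4,1}
boundary = {6,3,2,5,4,1} ∖ {} = {6,3,2,5,4,1}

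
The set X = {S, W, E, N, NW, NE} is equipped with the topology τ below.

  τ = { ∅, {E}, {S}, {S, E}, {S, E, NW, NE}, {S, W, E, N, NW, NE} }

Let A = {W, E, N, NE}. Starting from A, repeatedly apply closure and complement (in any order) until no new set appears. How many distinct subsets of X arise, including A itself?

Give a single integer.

cl via duality: int({S, NW}) = {S}, so X∖{S} = {W, E, N, NW, NE}
Write k for closure, c for complement:
  1. A     = {W, E, N, NE}
  2. kA    = {W, E, N, NW, NE}
  3. cA    = {S, NW}
  4. ckA   = {S}
  5. kcA   = {S, W, N, NW, NE}
  6. ckcA  = {E}
applying k or c yields no new set

6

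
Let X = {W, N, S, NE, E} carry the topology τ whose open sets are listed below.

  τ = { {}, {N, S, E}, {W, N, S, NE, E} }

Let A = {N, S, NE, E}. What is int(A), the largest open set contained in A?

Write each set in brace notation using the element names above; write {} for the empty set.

U open, U⊆A: {}, {N, S, E}. int(A) = ⋃ = {N, S, E}

{N, S, E}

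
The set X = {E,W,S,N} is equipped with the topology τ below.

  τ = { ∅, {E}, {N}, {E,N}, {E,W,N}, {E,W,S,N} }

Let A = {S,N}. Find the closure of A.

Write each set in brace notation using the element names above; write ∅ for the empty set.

cl via duality: int({E,W}) = {E}, so X∖{E} = {W,S,N}

{W,S,N}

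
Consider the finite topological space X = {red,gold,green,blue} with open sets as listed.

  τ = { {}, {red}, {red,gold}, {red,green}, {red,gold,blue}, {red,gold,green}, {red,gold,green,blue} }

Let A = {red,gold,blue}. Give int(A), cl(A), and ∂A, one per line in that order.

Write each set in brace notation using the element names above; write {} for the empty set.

open subsets of A: {}, {red}, {red,gold}, {red,gold,blue}; so int(A) = {red,gold,blue}
closure: X∖int(X∖A) = X∖{} = {red,gold,green,blue}
∂A = {red,gold,green,blue} minus {red,gold,blue} = {green}

int(A) = {red,gold,blue}
cl(A)  = {red,gold,green,blue}
∂A     = {green}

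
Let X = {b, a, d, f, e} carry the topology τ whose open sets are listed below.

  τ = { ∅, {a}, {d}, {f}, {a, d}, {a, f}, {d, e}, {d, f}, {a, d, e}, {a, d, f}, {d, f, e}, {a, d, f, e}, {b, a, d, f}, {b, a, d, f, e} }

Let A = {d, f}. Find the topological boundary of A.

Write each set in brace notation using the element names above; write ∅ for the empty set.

{b, e}

interior: largest open inside A is {d, f} (from ∅, {f}, {d}, {d, f})
cl via duality: int({b, a, e}) = {a}, so X∖{a} = {b, d, f, e}
cl∖int = {b, e}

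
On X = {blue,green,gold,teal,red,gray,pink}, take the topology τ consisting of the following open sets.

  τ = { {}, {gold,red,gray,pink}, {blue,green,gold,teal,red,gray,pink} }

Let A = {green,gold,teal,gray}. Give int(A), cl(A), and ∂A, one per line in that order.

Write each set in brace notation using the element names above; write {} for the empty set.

interior: largest open inside A is {} (from {})
cl via duality: int({blue,red,pink}) = {}, so X∖{} = {blue,green,gold,teal,red,gray,pink}
cl∖int = {blue,green,gold,teal,red,gray,pink}

int(A) = {}
cl(A)  = {blue,green,gold,teal,red,gray,pink}
∂A     = {blue,green,gold,teal,red,gray,pink}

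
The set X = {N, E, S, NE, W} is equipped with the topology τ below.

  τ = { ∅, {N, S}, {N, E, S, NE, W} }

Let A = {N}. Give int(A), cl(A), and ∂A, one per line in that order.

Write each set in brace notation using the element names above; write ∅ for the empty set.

int(A) = ∅
cl(A)  = {N, E, S, NE, W}
∂A     = {N, E, S, NE, W}

opens ⊆ A: ∅; union → int = ∅
complement {E, S, NE, W}; its interior ∅; cl(A) = X∖∅ = {N, E, S, NE, W}
boundary = {N, E, S, NE, W} ∖ ∅ = {N, E, S, NE, W}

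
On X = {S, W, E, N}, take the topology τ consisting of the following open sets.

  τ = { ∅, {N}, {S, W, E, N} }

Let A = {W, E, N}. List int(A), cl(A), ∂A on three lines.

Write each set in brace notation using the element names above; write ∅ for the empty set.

int(A) = {N}
cl(A)  = {S, W, E, N}
∂A     = {S, W, E}

U open, U⊆A: ∅, {N}. int(A) = ⋃ = {N}
X∖A={S}, int(X∖A)=∅, hence cl(A)={S, W, E, N}
∂A: remove int from cl → {S, W, E}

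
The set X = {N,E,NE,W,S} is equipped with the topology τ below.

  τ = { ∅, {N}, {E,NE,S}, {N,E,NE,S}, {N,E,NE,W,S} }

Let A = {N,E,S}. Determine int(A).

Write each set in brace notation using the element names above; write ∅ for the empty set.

open subsets of A: ∅, {N}; so int(A) = {N}

{N}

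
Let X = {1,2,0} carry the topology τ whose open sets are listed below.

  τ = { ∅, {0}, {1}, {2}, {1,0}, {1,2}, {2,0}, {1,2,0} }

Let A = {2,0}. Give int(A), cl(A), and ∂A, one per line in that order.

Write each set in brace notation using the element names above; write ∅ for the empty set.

open subsets of A: ∅, {0}, {2}, {2,0}; so int(A) = {2,0}
closure: X∖int(X∖A) = X∖{1} = {2,0}
∂A = {2,0} minus {2,0} = ∅

int(A) = {2,0}
cl(A)  = {2,0}
∂A     = ∅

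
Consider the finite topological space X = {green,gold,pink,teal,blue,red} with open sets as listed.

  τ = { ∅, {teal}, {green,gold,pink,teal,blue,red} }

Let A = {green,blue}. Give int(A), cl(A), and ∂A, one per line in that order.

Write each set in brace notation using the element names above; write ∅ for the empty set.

int(A) = ∅
cl(A)  = {green,gold,pink,blue,red}
∂A     = {green,gold,pink,blue,red}

opens ⊆ A: ∅; union → int = ∅
complement {gold,pink,teal,red}; its interior {teal}; cl(A) = X∖{teal} = {green,gold,pink,blue,red}
boundary = {green,gold,pink,blue,red} ∖ ∅ = {green,gold,pink,blue,red}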